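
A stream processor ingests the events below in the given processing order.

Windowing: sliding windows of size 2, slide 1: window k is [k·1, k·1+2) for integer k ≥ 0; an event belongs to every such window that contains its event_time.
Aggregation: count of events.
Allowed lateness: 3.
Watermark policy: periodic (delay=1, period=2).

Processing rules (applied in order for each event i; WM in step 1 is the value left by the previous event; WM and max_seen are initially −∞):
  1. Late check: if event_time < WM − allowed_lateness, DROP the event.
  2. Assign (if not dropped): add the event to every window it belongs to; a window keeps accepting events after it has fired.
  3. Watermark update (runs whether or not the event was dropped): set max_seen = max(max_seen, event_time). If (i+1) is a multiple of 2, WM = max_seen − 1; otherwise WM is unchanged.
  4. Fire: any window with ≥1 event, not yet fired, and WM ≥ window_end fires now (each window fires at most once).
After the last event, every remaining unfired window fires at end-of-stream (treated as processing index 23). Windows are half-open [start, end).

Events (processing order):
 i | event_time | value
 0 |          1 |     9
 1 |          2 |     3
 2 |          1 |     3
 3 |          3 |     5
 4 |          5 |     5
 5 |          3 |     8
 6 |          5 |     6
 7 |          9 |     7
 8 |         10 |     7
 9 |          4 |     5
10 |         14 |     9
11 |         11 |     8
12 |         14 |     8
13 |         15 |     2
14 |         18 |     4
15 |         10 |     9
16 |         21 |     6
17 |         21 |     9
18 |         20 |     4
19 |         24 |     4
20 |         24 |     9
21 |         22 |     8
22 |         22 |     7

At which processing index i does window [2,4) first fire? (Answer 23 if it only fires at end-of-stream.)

i=0 t=1 v=9: → [1,3),[0,2); WM=−∞
i=1 t=2 v=3: → [2,4),[1,3); WM=1
i=2 t=1 v=3: → [1,3),[0,2); WM=1
i=3 t=3 v=5: → [3,5),[2,4); WM=2; [0,2) fires=2
i=4 t=5 v=5: → [5,7),[4,6); WM=2
i=5 t=3 v=8: → [3,5),[2,4); WM=4; [1,3) fires=3 [2,4) fires=3
i=6 t=5 v=6: → [5,7),[4,6); WM=4
i=7 t=9 v=7: → [9,11),[8,10); WM=8; [3,5) fires=2 [4,6) fires=2 [5,7) fires=2
i=8 t=10 v=7: → [10,12),[9,11); WM=8
i=9 t=4 v=5: DROP (t<8-3); WM=9
i=10 t=14 v=9: → [14,16),[13,15); WM=9
i=11 t=11 v=8: → [11,13),[10,12); WM=13; [8,10) fires=1 [9,11) fires=2 [10,12) fires=2 [11,13) fires=1
i=12 t=14 v=8: → [14,16),[13,15); WM=13
i=13 t=15 v=2: → [15,17),[14,16); WM=14
i=14 t=18 v=4: → [18,20),[17,19); WM=14
i=15 t=10 v=9: DROP (t<14-3); WM=17; [13,15) fires=2 [14,16) fires=3 [15,17) fires=1
i=16 t=21 v=6: → [21,23),[20,22); WM=17
i=17 t=21 v=9: → [21,23),[20,22); WM=20; [17,19) fires=1 [18,20) fires=1
i=18 t=20 v=4: → [20,22),[19,21); WM=20
i=19 t=24 v=4: → [24,26),[23,25); WM=23; [19,21) fires=1 [20,22) fires=3 [21,23) fires=2
i=20 t=24 v=9: → [24,26),[23,25); WM=23
i=21 t=22 v=8: → [22,24),[21,23); WM=23
i=22 t=22 v=7: → [22,24),[21,23); WM=23

5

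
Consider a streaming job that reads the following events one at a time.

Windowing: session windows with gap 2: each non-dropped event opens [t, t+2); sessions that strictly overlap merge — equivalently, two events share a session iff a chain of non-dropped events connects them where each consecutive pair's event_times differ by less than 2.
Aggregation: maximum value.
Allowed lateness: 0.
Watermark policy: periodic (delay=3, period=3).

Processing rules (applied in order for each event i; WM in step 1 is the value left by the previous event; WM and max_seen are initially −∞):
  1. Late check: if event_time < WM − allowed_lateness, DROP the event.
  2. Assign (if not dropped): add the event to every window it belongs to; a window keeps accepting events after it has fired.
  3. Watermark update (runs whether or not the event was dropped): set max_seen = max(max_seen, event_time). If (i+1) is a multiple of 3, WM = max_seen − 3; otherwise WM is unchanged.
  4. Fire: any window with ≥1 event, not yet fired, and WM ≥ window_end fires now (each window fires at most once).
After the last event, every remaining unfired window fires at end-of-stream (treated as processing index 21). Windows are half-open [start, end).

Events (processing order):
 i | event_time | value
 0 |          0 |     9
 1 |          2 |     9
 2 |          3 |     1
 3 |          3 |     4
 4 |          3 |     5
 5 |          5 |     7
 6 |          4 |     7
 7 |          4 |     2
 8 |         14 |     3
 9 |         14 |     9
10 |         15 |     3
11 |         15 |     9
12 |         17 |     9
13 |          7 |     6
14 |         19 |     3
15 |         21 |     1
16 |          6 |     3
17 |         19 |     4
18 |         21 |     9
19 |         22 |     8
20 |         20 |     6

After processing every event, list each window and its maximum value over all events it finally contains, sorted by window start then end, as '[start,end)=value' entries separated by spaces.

[0,2)=9 [2,7)=9 [14,17)=9 [17,19)=9 [19,24)=9

i=0 t=0 v=9: → [0,2); WM=−∞
i=1 t=2 v=9: → [2,4); WM=−∞
i=2 t=3 v=1: → [2,5); WM=0
i=3 t=3 v=4: → [2,5); WM=0
i=4 t=3 v=5: → [2,5); WM=0
i=5 t=5 v=7: → [5,7); WM=2
i=6 t=4 v=7: → [2,7); WM=2
i=7 t=4 v=2: → [2,7); WM=2
i=8 t=14 v=3: → [14,16); WM=11
i=9 t=14 v=9: → [14,16); WM=11
i=10 t=15 v=3: → [14,17); WM=11
i=11 t=15 v=9: → [14,17); WM=12
i=12 t=17 v=9: → [17,19); WM=12
i=13 t=7 v=6: DROP (t<12-0); WM=12
i=14 t=19 v=3: → [19,21); WM=16
i=15 t=21 v=1: → [21,23); WM=16
i=16 t=6 v=3: DROP (t<16-0); WM=16
i=17 t=19 v=4: → [19,21); WM=18
i=18 t=21 v=9: → [21,23); WM=18
i=19 t=22 v=8: → [21,24); WM=18
i=20 t=20 v=6: → [19,24); WM=19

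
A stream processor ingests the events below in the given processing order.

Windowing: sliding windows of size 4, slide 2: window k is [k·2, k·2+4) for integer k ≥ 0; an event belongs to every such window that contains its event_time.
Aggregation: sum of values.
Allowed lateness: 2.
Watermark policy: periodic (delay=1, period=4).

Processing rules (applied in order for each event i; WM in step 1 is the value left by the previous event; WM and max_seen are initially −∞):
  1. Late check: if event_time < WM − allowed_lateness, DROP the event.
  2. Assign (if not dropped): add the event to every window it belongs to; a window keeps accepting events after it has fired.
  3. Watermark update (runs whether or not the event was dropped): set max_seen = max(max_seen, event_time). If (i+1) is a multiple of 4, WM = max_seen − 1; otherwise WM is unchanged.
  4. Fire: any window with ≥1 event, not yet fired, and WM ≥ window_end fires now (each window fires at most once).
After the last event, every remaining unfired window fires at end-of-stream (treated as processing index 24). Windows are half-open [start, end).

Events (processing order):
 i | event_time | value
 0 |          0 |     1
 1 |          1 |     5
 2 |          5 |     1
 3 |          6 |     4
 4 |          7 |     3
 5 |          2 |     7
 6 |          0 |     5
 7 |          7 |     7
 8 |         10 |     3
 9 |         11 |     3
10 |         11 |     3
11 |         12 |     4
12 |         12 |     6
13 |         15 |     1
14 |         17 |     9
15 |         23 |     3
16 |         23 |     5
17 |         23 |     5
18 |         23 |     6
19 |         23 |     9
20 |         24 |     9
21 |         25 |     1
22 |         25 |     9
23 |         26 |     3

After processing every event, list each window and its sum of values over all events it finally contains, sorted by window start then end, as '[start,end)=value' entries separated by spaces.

[0,4)=6 [2,6)=1 [4,8)=15 [6,10)=14 [8,12)=9 [10,14)=19 [12,16)=11 [14,18)=10 [16,20)=9 [20,24)=28 [22,26)=47 [24,28)=22 [26,30)=3

i=0 t=0 v=1: → [0,4); WM=−∞
i=1 t=1 v=5: → [0,4); WM=−∞
i=2 t=5 v=1: → [4,8),[2,6); WM=−∞
i=3 t=6 v=4: → [6,10),[4,8); WM=5; [0,4) fires=6
i=4 t=7 v=3: → [6,10),[4,8); WM=5
i=5 t=2 v=7: DROP (t<5-2); WM=5
i=6 t=0 v=5: DROP (t<5-2); WM=5
i=7 t=7 v=7: → [6,10),[4,8); WM=6; [2,6) fires=1
i=8 t=10 v=3: → [10,14),[8,12); WM=6
i=9 t=11 v=3: → [10,14),[8,12); WM=6
i=10 t=11 v=3: → [10,14),[8,12); WM=6
i=11 t=12 v=4: → [12,16),[10,14); WM=11; [4,8) fires=15 [6,10) fires=14
i=12 t=12 v=6: → [12,16),[10,14); WM=11
i=13 t=15 v=1: → [14,18),[12,16); WM=11
i=14 t=17 v=9: → [16,20),[14,18); WM=11
i=15 t=23 v=3: → [22,26),[20,24); WM=22; [8,12) fires=9 [10,14) fires=19 [12,16) fires=11 [14,18) fires=10 [16,20) fires=9
i=16 t=23 v=5: → [22,26),[20,24); WM=22
i=17 t=23 v=5: → [22,26),[20,24); WM=22
i=18 t=23 v=6: → [22,26),[20,24); WM=22
i=19 t=23 v=9: → [22,26),[20,24); WM=22
i=20 t=24 v=9: → [24,28),[22,26); WM=22
i=21 t=25 v=1: → [24,28),[22,26); WM=22
i=22 t=25 v=9: → [24,28),[22,26); WM=22
i=23 t=26 v=3: → [26,30),[24,28); WM=25; [20,24) fires=28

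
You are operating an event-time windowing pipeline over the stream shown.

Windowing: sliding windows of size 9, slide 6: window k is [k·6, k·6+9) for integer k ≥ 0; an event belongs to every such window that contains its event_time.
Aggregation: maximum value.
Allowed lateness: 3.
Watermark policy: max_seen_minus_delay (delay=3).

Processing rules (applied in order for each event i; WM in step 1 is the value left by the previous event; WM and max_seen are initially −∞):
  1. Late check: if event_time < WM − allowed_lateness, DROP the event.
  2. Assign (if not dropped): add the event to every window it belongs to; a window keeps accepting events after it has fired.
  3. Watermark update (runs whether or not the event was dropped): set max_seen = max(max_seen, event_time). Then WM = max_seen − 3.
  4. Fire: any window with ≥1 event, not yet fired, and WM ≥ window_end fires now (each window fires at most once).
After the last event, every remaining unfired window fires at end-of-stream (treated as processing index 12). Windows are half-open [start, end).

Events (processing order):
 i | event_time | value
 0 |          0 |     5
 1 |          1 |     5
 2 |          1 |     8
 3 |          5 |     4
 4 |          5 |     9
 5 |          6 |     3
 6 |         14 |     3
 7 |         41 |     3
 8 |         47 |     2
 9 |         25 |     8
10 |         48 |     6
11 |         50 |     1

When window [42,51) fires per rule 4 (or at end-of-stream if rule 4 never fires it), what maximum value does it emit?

i=0 t=0 v=5: → [0,9); WM=-3
i=1 t=1 v=5: → [0,9); WM=-2
i=2 t=1 v=8: → [0,9); WM=-2
i=3 t=5 v=4: → [0,9); WM=2
i=4 t=5 v=9: → [0,9); WM=2
i=5 t=6 v=3: → [6,15),[0,9); WM=3
i=6 t=14 v=3: → [12,21),[6,15); WM=11; [0,9) fires=9
i=7 t=41 v=3: → [36,45); WM=38; [6,15) fires=3 [12,21) fires=3
i=8 t=47 v=2: → [42,51); WM=44
i=9 t=25 v=8: DROP (t<44-3); WM=44
i=10 t=48 v=6: → [48,57),[42,51); WM=45; [36,45) fires=3
i=11 t=50 v=1: → [48,57),[42,51); WM=47

6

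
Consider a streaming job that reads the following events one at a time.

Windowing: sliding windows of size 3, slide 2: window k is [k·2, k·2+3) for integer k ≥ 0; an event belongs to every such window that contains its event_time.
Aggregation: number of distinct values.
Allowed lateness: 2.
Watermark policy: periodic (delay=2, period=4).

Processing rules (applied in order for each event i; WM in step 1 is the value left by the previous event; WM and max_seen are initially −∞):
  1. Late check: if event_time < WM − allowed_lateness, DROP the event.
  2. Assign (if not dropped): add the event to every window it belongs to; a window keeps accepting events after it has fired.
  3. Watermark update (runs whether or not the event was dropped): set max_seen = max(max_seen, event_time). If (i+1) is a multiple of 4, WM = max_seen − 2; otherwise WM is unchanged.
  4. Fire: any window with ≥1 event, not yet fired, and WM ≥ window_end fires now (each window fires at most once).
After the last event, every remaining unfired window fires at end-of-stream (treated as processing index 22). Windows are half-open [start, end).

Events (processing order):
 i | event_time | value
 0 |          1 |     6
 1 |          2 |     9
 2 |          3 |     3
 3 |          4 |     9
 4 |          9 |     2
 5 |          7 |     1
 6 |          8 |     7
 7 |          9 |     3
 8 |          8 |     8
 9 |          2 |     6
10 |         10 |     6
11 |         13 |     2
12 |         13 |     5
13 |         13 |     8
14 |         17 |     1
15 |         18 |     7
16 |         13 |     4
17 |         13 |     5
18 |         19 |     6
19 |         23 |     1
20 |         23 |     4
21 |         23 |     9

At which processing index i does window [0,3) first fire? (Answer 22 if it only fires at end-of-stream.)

i=0 t=1 v=6: → [0,3); WM=−∞
i=1 t=2 v=9: → [2,5),[0,3); WM=−∞
i=2 t=3 v=3: → [2,5); WM=−∞
i=3 t=4 v=9: → [4,7),[2,5); WM=2
i=4 t=9 v=2: → [8,11); WM=2
i=5 t=7 v=1: → [6,9); WM=2
i=6 t=8 v=7: → [8,11),[6,9); WM=2
i=7 t=9 v=3: → [8,11); WM=7; [0,3) fires=2 [2,5) fires=2 [4,7) fires=1
i=8 t=8 v=8: → [8,11),[6,9); WM=7
i=9 t=2 v=6: DROP (t<7-2); WM=7
i=10 t=10 v=6: → [10,13),[8,11); WM=7
i=11 t=13 v=2: → [12,15); WM=11; [6,9) fires=3 [8,11) fires=5
i=12 t=13 v=5: → [12,15); WM=11
i=13 t=13 v=8: → [12,15); WM=11
i=14 t=17 v=1: → [16,19); WM=11
i=15 t=18 v=7: → [18,21),[16,19); WM=16; [10,13) fires=1 [12,15) fires=3
i=16 t=13 v=4: DROP (t<16-2); WM=16
i=17 t=13 v=5: DROP (t<16-2); WM=16
i=18 t=19 v=6: → [18,21); WM=16
i=19 t=23 v=1: → [22,25); WM=21; [16,19) fires=2 [18,21) fires=2
i=20 t=23 v=4: → [22,25); WM=21
i=21 t=23 v=9: → [22,25); WM=21

7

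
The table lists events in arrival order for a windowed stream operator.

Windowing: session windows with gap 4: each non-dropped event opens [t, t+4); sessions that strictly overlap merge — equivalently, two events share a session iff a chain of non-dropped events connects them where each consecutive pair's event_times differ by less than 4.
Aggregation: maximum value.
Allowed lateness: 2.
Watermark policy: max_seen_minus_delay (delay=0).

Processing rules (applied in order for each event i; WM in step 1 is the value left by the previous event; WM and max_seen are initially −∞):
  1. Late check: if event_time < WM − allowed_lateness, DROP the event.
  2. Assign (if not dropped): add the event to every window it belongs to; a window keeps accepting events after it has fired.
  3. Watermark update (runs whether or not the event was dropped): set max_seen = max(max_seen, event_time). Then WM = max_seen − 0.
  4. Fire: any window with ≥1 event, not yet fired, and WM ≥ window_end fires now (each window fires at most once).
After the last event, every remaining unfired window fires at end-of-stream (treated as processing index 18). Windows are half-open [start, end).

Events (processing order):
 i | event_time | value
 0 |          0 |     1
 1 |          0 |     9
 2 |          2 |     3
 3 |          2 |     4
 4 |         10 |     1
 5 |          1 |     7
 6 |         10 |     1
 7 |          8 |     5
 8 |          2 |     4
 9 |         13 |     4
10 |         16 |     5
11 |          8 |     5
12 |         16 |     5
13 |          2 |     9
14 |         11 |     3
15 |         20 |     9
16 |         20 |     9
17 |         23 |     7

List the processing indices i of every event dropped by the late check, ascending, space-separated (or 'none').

5 8 11 13 14

i=0 t=0 v=1: → [0,4); WM=0
i=1 t=0 v=9: → [0,4); WM=0
i=2 t=2 v=3: → [0,6); WM=2
i=3 t=2 v=4: → [0,6); WM=2
i=4 t=10 v=1: → [10,14); WM=10
i=5 t=1 v=7: DROP (t<10-2); WM=10
i=6 t=10 v=1: → [10,14); WM=10
i=7 t=8 v=5: → [8,14); WM=10
i=8 t=2 v=4: DROP (t<10-2); WM=10
i=9 t=13 v=4: → [8,17); WM=13
i=10 t=16 v=5: → [8,20); WM=16
i=11 t=8 v=5: DROP (t<16-2); WM=16
i=12 t=16 v=5: → [8,20); WM=16
i=13 t=2 v=9: DROP (t<16-2); WM=16
i=14 t=11 v=3: DROP (t<16-2); WM=16
i=15 t=20 v=9: → [20,24); WM=20
i=16 t=20 v=9: → [20,24); WM=20
i=17 t=23 v=7: → [20,27); WM=23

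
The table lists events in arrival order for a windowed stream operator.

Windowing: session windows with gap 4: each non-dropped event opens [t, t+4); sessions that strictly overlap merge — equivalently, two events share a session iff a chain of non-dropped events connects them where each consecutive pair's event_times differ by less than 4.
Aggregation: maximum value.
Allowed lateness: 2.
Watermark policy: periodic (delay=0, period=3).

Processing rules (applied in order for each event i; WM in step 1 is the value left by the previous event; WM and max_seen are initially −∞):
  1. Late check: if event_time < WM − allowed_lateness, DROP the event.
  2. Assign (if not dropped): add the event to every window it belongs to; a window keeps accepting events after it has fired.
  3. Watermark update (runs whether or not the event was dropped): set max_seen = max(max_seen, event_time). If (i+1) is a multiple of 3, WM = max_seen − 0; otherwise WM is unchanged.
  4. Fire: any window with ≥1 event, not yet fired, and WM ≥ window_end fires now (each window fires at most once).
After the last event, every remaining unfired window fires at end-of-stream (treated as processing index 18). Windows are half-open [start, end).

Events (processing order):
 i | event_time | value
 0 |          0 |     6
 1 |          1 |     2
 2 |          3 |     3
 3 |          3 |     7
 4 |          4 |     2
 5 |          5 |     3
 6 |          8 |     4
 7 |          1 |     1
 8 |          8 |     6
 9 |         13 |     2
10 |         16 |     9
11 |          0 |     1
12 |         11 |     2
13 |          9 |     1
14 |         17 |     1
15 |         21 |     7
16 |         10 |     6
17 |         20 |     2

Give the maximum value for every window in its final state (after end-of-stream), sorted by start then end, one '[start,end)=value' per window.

i=0 t=0 v=6: → [0,4); WM=−∞
i=1 t=1 v=2: → [0,5); WM=−∞
i=2 t=3 v=3: → [0,7); WM=3
i=3 t=3 v=7: → [0,7); WM=3
i=4 t=4 v=2: → [0,8); WM=3
i=5 t=5 v=3: → [0,9); WM=5
i=6 t=8 v=4: → [0,12); WM=5
i=7 t=1 v=1: DROP (t<5-2); WM=5
i=8 t=8 v=6: → [0,12); WM=8
i=9 t=13 v=2: → [13,17); WM=8
i=10 t=16 v=9: → [13,20); WM=8
i=11 t=0 v=1: DROP (t<8-2); WM=16
i=12 t=11 v=2: DROP (t<16-2); WM=16
i=13 t=9 v=1: DROP (t<16-2); WM=16
i=14 t=17 v=1: → [13,21); WM=17
i=15 t=21 v=7: → [21,25); WM=17
i=16 t=10 v=6: DROP (t<17-2); WM=17
i=17 t=20 v=2: → [13,25); WM=21

[0,12)=7 [13,25)=9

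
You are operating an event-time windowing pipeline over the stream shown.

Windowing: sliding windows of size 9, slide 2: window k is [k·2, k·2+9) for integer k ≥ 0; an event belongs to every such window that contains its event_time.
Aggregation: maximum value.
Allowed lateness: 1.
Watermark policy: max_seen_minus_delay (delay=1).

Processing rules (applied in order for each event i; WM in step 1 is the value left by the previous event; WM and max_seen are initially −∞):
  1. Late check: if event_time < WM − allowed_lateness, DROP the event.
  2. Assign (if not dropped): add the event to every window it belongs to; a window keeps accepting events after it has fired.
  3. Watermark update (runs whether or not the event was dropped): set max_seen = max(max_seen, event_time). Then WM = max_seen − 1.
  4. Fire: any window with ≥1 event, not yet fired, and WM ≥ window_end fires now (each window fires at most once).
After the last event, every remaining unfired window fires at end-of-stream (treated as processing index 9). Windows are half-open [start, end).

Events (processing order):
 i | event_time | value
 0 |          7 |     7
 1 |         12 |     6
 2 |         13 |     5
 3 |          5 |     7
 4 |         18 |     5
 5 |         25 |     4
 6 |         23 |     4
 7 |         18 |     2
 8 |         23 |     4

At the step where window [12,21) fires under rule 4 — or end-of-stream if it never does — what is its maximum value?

i=0 t=7 v=7: → [6,15),[4,13),[2,11),[0,9); WM=6
i=1 t=12 v=6: → [12,21),[10,19),[8,17),[6,15),[4,13); WM=11; [0,9) fires=7 [2,11) fires=7
i=2 t=13 v=5: → [12,21),[10,19),[8,17),[6,15); WM=12
i=3 t=5 v=7: DROP (t<12-1); WM=12
i=4 t=18 v=5: → [18,27),[16,25),[14,23),[12,21),[10,19); WM=17; [4,13) fires=7 [6,15) fires=7 [8,17) fires=6
i=5 t=25 v=4: → [24,33),[22,31),[20,29),[18,27); WM=24; [10,19) fires=6 [12,21) fires=6 [14,23) fires=5
i=6 t=23 v=4: → [22,31),[20,29),[18,27),[16,25); WM=24
i=7 t=18 v=2: DROP (t<24-1); WM=24
i=8 t=23 v=4: → [22,31),[20,29),[18,27),[16,25); WM=24

6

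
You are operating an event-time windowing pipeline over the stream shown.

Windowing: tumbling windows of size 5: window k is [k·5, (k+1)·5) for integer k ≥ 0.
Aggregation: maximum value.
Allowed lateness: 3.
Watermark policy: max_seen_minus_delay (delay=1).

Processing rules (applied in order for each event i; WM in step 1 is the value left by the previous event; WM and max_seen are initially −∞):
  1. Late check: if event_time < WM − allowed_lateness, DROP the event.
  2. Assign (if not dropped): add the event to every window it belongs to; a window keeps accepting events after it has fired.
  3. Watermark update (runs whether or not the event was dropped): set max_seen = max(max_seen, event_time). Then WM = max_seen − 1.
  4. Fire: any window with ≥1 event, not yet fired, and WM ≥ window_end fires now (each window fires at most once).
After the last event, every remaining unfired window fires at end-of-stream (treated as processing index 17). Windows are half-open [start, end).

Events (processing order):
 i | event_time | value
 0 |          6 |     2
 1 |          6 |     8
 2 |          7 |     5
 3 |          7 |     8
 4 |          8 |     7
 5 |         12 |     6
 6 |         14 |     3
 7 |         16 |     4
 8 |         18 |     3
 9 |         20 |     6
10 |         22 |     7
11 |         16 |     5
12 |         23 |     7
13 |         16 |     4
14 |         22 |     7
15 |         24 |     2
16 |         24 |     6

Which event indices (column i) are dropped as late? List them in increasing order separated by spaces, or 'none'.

i=0 t=6 v=2: → [5,10); WM=5
i=1 t=6 v=8: → [5,10); WM=5
i=2 t=7 v=5: → [5,10); WM=6
i=3 t=7 v=8: → [5,10); WM=6
i=4 t=8 v=7: → [5,10); WM=7
i=5 t=12 v=6: → [10,15); WM=11; [5,10) fires=8
i=6 t=14 v=3: → [10,15); WM=13
i=7 t=16 v=4: → [15,20); WM=15; [10,15) fires=6
i=8 t=18 v=3: → [15,20); WM=17
i=9 t=20 v=6: → [20,25); WM=19
i=10 t=22 v=7: → [20,25); WM=21; [15,20) fires=4
i=11 t=16 v=5: DROP (t<21-3); WM=21
i=12 t=23 v=7: → [20,25); WM=22
i=13 t=16 v=4: DROP (t<22-3); WM=22
i=14 t=22 v=7: → [20,25); WM=22
i=15 t=24 v=2: → [20,25); WM=23
i=16 t=24 v=6: → [20,25); WM=23

11 13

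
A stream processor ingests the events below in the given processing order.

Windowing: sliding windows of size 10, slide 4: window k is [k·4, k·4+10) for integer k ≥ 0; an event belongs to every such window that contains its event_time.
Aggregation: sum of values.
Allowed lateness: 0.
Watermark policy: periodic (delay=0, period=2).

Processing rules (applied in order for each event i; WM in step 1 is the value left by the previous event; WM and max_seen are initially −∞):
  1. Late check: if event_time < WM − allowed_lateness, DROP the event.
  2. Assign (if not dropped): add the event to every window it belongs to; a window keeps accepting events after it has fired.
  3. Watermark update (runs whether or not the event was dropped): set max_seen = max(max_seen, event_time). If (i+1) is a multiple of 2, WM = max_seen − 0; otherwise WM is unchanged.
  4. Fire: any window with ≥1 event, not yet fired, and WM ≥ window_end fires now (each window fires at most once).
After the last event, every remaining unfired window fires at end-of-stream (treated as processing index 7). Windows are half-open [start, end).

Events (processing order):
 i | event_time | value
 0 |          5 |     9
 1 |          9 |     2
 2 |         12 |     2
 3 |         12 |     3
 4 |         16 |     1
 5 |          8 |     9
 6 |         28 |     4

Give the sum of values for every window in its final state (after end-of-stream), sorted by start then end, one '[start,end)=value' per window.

[0,10)=11 [4,14)=16 [8,18)=8 [12,22)=6 [16,26)=1 [20,30)=4 [24,34)=4 [28,38)=4

i=0 t=5 v=9: → [4,14),[0,10); WM=−∞
i=1 t=9 v=2: → [8,18),[4,14),[0,10); WM=9
i=2 t=12 v=2: → [12,22),[8,18),[4,14); WM=9
i=3 t=12 v=3: → [12,22),[8,18),[4,14); WM=12; [0,10) fires=11
i=4 t=16 v=1: → [16,26),[12,22),[8,18); WM=12
i=5 t=8 v=9: DROP (t<12-0); WM=16; [4,14) fires=16
i=6 t=28 v=4: → [28,38),[24,34),[20,30); WM=16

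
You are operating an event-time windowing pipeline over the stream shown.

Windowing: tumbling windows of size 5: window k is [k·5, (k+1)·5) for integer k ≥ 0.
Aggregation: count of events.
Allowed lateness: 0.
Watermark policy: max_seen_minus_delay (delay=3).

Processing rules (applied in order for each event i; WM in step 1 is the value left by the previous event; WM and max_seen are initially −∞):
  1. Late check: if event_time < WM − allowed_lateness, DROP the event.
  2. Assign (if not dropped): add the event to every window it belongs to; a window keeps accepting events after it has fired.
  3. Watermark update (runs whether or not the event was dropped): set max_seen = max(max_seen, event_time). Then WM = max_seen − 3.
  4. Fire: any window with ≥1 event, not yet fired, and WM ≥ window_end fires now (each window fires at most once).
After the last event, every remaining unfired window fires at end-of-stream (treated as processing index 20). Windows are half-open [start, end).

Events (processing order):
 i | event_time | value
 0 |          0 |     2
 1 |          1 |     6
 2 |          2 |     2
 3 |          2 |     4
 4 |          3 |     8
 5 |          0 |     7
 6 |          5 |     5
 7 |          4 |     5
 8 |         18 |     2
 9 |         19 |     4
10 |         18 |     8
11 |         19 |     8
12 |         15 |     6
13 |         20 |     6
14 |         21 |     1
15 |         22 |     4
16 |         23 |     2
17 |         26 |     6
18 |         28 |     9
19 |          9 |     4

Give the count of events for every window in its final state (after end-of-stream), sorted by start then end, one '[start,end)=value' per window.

i=0 t=0 v=2: → [0,5); WM=-3
i=1 t=1 v=6: → [0,5); WM=-2
i=2 t=2 v=2: → [0,5); WM=-1
i=3 t=2 v=4: → [0,5); WM=-1
i=4 t=3 v=8: → [0,5); WM=0
i=5 t=0 v=7: → [0,5); WM=0
i=6 t=5 v=5: → [5,10); WM=2
i=7 t=4 v=5: → [0,5); WM=2
i=8 t=18 v=2: → [15,20); WM=15; [0,5) fires=7 [5,10) fires=1
i=9 t=19 v=4: → [15,20); WM=16
i=10 t=18 v=8: → [15,20); WM=16
i=11 t=19 v=8: → [15,20); WM=16
i=12 t=15 v=6: DROP (t<16-0); WM=16
i=13 t=20 v=6: → [20,25); WM=17
i=14 t=21 v=1: → [20,25); WM=18
i=15 t=22 v=4: → [20,25); WM=19
i=16 t=23 v=2: → [20,25); WM=20; [15,20) fires=4
i=17 t=26 v=6: → [25,30); WM=23
i=18 t=28 v=9: → [25,30); WM=25; [20,25) fires=4
i=19 t=9 v=4: DROP (t<25-0); WM=25

[0,5)=7 [5,10)=1 [15,20)=4 [20,25)=4 [25,30)=2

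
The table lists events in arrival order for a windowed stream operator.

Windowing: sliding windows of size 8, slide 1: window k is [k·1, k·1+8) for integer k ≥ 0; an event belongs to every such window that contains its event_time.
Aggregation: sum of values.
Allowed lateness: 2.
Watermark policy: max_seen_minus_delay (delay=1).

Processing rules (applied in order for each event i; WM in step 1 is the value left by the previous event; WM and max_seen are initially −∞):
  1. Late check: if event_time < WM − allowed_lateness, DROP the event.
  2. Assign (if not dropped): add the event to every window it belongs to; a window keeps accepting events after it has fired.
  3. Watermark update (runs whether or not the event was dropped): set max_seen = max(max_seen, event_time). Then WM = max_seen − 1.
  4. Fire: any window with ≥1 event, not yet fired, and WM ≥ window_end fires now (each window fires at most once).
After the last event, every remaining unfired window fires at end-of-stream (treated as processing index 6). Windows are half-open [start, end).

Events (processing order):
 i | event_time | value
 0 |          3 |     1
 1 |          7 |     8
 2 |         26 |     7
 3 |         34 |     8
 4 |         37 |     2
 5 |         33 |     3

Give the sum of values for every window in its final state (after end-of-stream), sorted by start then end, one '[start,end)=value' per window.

[0,8)=9 [1,9)=9 [2,10)=9 [3,11)=9 [4,12)=8 [5,13)=8 [6,14)=8 [7,15)=8 [19,27)=7 [20,28)=7 [21,29)=7 [22,30)=7 [23,31)=7 [24,32)=7 [25,33)=7 [26,34)=7 [27,35)=8 [28,36)=8 [29,37)=8 [30,38)=10 [31,39)=10 [32,40)=10 [33,41)=10 [34,42)=10 [35,43)=2 [36,44)=2 [37,45)=2

i=0 t=3 v=1: → [3,11),[2,10),[1,9),[0,8); WM=2
i=1 t=7 v=8: → [7,15),[6,14),[5,13),[4,12),[3,11),[2,10),[1,9),[0,8); WM=6
i=2 t=26 v=7: → [26,34),[25,33),[24,32),[23,31),[22,30),[21,29),[20,28),[19,27); WM=25; [0,8) fires=9 [1,9) fires=9 [2,10) fires=9 [3,11) fires=9 [4,12) fires=8 [5,13) fires=8 [6,14) fires=8 [7,15) fires=8
i=3 t=34 v=8: → [34,42),[33,41),[32,40),[31,39),[30,38),[29,37),[28,36),[27,35); WM=33; [19,27) fires=7 [20,28) fires=7 [21,29) fires=7 [22,30) fires=7 [23,31) fires=7 [24,32) fires=7 [25,33) fires=7
i=4 t=37 v=2: → [37,45),[36,44),[35,43),[34,42),[33,41),[32,40),[31,39),[30,38); WM=36; [26,34) fires=7 [27,35) fires=8 [28,36) fires=8
i=5 t=33 v=3: DROP (t<36-2); WM=36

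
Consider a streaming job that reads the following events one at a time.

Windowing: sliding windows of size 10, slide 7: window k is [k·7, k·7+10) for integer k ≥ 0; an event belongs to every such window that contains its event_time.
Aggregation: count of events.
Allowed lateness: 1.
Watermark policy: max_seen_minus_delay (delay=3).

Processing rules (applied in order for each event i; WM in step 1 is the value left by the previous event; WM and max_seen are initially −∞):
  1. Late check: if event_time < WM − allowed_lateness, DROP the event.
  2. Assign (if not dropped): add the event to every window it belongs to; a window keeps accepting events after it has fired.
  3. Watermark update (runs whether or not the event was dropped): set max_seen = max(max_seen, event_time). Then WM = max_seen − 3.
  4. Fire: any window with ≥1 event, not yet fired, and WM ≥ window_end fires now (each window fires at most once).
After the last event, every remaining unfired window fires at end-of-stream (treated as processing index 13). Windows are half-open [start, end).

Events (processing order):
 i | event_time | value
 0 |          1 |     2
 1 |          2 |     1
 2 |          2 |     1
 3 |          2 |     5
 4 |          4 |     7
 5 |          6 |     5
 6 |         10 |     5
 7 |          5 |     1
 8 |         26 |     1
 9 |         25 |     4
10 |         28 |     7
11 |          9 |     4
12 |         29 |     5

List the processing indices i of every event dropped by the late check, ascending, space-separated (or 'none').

7 11

i=0 t=1 v=2: → [0,10); WM=-2
i=1 t=2 v=1: → [0,10); WM=-1
i=2 t=2 v=1: → [0,10); WM=-1
i=3 t=2 v=5: → [0,10); WM=-1
i=4 t=4 v=7: → [0,10); WM=1
i=5 t=6 v=5: → [0,10); WM=3
i=6 t=10 v=5: → [7,17); WM=7
i=7 t=5 v=1: DROP (t<7-1); WM=7
i=8 t=26 v=1: → [21,31); WM=23; [0,10) fires=6 [7,17) fires=1
i=9 t=25 v=4: → [21,31); WM=23
i=10 t=28 v=7: → [28,38),[21,31); WM=25
i=11 t=9 v=4: DROP (t<25-1); WM=25
i=12 t=29 v=5: → [28,38),[21,31); WM=26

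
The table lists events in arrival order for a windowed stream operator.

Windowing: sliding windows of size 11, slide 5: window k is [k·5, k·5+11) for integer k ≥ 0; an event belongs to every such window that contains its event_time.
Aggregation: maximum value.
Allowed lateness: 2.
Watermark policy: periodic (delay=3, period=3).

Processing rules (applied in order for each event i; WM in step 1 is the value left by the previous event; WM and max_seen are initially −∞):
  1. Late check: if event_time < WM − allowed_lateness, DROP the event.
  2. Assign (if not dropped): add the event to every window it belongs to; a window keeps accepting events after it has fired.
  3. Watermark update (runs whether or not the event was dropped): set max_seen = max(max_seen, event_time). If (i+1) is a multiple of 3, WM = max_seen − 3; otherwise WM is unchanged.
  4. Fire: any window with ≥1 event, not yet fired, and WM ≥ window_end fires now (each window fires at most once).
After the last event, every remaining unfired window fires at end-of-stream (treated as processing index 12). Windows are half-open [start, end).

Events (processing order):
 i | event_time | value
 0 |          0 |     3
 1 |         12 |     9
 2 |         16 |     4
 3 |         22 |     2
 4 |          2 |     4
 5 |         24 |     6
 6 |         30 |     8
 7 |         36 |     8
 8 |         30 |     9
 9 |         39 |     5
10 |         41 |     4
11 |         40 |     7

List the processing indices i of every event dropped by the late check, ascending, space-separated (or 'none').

i=0 t=0 v=3: → [0,11); WM=−∞
i=1 t=12 v=9: → [10,21),[5,16); WM=−∞
i=2 t=16 v=4: → [15,26),[10,21); WM=13; [0,11) fires=3
i=3 t=22 v=2: → [20,31),[15,26); WM=13
i=4 t=2 v=4: DROP (t<13-2); WM=13
i=5 t=24 v=6: → [20,31),[15,26); WM=21; [5,16) fires=9 [10,21) fires=9
i=6 t=30 v=8: → [30,41),[25,36),[20,31); WM=21
i=7 t=36 v=8: → [35,46),[30,41); WM=21
i=8 t=30 v=9: → [30,41),[25,36),[20,31); WM=33; [15,26) fires=6 [20,31) fires=9
i=9 t=39 v=5: → [35,46),[30,41); WM=33
i=10 t=41 v=4: → [40,51),[35,46); WM=33
i=11 t=40 v=7: → [40,51),[35,46),[30,41); WM=38; [25,36) fires=9

4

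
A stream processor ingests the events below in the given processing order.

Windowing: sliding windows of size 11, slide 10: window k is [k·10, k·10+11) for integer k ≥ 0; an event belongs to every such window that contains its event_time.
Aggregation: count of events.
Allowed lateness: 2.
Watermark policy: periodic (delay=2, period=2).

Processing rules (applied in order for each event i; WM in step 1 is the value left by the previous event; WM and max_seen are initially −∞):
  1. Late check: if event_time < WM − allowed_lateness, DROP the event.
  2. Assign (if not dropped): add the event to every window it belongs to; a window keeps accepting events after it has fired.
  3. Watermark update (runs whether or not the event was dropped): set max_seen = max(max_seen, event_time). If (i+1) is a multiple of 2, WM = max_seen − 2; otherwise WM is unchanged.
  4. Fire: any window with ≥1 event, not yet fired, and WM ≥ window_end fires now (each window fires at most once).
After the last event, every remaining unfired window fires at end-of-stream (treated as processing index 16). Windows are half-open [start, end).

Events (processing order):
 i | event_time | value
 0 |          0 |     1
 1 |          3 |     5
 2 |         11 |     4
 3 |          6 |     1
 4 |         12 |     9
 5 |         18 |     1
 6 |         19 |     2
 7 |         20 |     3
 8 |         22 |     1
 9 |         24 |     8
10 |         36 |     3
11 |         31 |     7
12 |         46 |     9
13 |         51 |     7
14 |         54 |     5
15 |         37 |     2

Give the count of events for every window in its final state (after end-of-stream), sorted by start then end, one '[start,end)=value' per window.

[0,11)=3 [10,21)=5 [20,31)=3 [30,41)=2 [40,51)=1 [50,61)=2

i=0 t=0 v=1: → [0,11); WM=−∞
i=1 t=3 v=5: → [0,11); WM=1
i=2 t=11 v=4: → [10,21); WM=1
i=3 t=6 v=1: → [0,11); WM=9
i=4 t=12 v=9: → [10,21); WM=9
i=5 t=18 v=1: → [10,21); WM=16; [0,11) fires=3
i=6 t=19 v=2: → [10,21); WM=16
i=7 t=20 v=3: → [20,31),[10,21); WM=18
i=8 t=22 v=1: → [20,31); WM=18
i=9 t=24 v=8: → [20,31); WM=22; [10,21) fires=5
i=10 t=36 v=3: → [30,41); WM=22
i=11 t=31 v=7: → [30,41); WM=34; [20,31) fires=3
i=12 t=46 v=9: → [40,51); WM=34
i=13 t=51 v=7: → [50,61); WM=49; [30,41) fires=2
i=14 t=54 v=5: → [50,61); WM=49
i=15 t=37 v=2: DROP (t<49-2); WM=52; [40,51) fires=1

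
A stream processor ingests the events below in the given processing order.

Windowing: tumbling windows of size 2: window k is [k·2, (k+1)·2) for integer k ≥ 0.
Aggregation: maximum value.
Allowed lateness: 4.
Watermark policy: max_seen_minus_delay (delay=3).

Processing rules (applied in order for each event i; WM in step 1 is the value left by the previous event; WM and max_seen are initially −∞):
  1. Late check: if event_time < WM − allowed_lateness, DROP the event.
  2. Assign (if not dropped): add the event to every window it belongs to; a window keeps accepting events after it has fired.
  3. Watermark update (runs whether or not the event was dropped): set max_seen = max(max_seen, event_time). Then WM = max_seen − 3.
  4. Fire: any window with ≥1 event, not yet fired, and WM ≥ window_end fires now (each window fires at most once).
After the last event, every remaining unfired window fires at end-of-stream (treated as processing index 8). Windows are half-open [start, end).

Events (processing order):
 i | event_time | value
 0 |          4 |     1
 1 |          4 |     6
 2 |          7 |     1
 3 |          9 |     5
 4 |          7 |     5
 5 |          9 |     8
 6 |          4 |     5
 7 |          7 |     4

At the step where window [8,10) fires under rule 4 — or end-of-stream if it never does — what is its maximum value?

i=0 t=4 v=1: → [4,6); WM=1
i=1 t=4 v=6: → [4,6); WM=1
i=2 t=7 v=1: → [6,8); WM=4
i=3 t=9 v=5: → [8,10); WM=6; [4,6) fires=6
i=4 t=7 v=5: → [6,8); WM=6
i=5 t=9 v=8: → [8,10); WM=6
i=6 t=4 v=5: → [4,6); WM=6
i=7 t=7 v=4: → [6,8); WM=6

8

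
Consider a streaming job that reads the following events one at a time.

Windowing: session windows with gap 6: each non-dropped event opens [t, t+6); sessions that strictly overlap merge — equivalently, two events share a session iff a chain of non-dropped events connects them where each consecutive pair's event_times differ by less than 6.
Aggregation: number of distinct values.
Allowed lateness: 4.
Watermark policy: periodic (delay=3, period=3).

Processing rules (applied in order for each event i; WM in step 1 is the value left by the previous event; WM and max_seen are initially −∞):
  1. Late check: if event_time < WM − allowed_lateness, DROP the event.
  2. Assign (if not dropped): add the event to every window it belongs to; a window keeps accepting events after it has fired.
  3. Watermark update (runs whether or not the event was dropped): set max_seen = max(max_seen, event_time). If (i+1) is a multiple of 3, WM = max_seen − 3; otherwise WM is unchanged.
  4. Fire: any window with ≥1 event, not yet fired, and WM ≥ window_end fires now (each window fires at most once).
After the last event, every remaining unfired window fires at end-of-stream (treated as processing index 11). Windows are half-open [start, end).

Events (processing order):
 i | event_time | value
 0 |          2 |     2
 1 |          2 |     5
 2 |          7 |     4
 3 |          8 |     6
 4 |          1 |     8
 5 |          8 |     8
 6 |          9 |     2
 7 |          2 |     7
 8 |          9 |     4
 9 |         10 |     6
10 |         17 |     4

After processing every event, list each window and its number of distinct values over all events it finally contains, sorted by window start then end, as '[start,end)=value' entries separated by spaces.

i=0 t=2 v=2: → [2,8); WM=−∞
i=1 t=2 v=5: → [2,8); WM=−∞
i=2 t=7 v=4: → [2,13); WM=4
i=3 t=8 v=6: → [2,14); WM=4
i=4 t=1 v=8: → [1,14); WM=4
i=5 t=8 v=8: → [1,14); WM=5
i=6 t=9 v=2: → [1,15); WM=5
i=7 t=2 v=7: → [1,15); WM=5
i=8 t=9 v=4: → [1,15); WM=6
i=9 t=10 v=6: → [1,16); WM=6
i=10 t=17 v=4: → [17,23); WM=6

[1,16)=6 [17,23)=1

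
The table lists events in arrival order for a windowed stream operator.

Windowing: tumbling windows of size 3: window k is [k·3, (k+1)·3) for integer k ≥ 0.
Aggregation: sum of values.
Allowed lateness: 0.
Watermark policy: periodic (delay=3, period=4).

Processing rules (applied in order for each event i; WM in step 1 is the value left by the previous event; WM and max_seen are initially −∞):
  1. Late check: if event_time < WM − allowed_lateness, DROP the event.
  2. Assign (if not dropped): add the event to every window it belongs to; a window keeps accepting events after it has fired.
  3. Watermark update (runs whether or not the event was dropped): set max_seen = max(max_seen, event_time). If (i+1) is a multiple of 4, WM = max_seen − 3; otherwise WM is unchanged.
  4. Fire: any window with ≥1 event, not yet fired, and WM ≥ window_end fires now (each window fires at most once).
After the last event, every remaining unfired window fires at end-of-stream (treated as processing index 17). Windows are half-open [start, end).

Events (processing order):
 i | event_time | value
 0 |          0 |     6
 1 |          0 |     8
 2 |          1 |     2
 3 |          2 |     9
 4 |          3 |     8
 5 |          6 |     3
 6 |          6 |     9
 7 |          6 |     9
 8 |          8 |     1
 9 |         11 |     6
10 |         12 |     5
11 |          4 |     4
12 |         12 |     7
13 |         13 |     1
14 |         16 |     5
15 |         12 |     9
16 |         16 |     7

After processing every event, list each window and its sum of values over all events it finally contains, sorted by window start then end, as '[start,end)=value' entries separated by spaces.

i=0 t=0 v=6: → [0,3); WM=−∞
i=1 t=0 v=8: → [0,3); WM=−∞
i=2 t=1 v=2: → [0,3); WM=−∞
i=3 t=2 v=9: → [0,3); WM=-1
i=4 t=3 v=8: → [3,6); WM=-1
i=5 t=6 v=3: → [6,9); WM=-1
i=6 t=6 v=9: → [6,9); WM=-1
i=7 t=6 v=9: → [6,9); WM=3; [0,3) fires=25
i=8 t=8 v=1: → [6,9); WM=3
i=9 t=11 v=6: → [9,12); WM=3
i=10 t=12 v=5: → [12,15); WM=3
i=11 t=4 v=4: → [3,6); WM=9; [3,6) fires=12 [6,9) fires=22
i=12 t=12 v=7: → [12,15); WM=9
i=13 t=13 v=1: → [12,15); WM=9
i=14 t=16 v=5: → [15,18); WM=9
i=15 t=12 v=9: → [12,15); WM=13; [9,12) fires=6
i=16 t=16 v=7: → [15,18); WM=13

[0,3)=25 [3,6)=12 [6,9)=22 [9,12)=6 [12,15)=22 [15,18)=12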